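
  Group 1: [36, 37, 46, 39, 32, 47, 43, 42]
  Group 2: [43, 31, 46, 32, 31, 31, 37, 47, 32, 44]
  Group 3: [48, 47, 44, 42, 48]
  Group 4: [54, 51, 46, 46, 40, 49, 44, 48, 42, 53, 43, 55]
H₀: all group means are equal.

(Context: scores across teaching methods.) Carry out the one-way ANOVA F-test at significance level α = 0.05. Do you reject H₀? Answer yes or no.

reject H₀: yes

Group means [40.25, 37.40, 45.80, 47.58], grand mean 42.743
SSB = Σnᵢ(x̄ᵢ−x̄)² = 663.069; SSW = ΣΣ(x−x̄ᵢ)² = 905.617
MSB = 663.069/3 = 221.0230; MSW = 905.617/31 = 29.2134
F = MSB/MSW = 7.5658
df = (3, 31)
p-value (upper-tail) = 0.00062
At α=0.05: p < α → reject H₀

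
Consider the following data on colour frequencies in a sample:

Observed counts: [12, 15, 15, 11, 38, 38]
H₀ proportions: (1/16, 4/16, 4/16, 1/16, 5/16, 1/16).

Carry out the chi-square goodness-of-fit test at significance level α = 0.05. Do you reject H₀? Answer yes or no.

n = 129; E_i = n·p_i = [8.06, 32.25, 32.25, 8.06, 40.31, 8.06]
χ² = (12−8.06)²/8.06 + (15−32.25)²/32.25 + (15−32.25)²/32.25 + (11−8.06)²/8.06 + (38−40.31)²/40.31 + (38−8.06)²/8.06 = 132.7426
df = 5
p-value (upper-tail) = 0.00000
At α=0.05: p < α → reject H₀

reject H₀: yes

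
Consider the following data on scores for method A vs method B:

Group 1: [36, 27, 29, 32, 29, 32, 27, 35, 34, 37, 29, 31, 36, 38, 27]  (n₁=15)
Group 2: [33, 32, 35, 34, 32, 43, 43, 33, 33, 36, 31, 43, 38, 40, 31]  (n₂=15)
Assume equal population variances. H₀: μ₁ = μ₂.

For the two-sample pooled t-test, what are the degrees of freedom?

df = n₁ + n₂ − 2 = 15 + 15 − 2 = 28

degrees of freedom = 28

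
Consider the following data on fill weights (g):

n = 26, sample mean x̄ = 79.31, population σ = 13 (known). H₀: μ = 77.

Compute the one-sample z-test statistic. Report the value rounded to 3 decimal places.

SE = σ/√n = 13/√26 = 2.5495
z = (x̄−μ₀)/SE = (79.31−77)/2.5495 = 0.9061

test statistic = 0.906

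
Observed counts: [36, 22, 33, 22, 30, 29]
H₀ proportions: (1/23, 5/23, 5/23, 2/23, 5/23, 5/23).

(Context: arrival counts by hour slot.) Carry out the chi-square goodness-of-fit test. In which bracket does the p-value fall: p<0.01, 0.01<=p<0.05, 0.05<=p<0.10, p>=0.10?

p-value bracket: p<0.01

n = 172; E_i = n·p_i = [7.48, 37.39, 37.39, 14.96, 37.39, 37.39]
χ² = (36−7.48)²/7.48 + (22−37.39)²/37.39 + (33−37.39)²/37.39 + (22−14.96)²/14.96 + (30−37.39)²/37.39 + (29−37.39)²/37.39 = 122.2930
df = 5
p-value (upper-tail) = 0.00000
→ bracket: p<0.01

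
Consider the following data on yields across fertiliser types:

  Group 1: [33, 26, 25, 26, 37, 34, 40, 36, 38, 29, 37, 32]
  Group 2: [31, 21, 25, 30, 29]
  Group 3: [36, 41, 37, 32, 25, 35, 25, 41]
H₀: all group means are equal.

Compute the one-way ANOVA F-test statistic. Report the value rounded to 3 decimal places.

test statistic = 2.641

Group means [32.75, 27.20, 34.00], grand mean 32.040
SSB = Σnᵢ(x̄ᵢ−x̄)² = 153.910; SSW = ΣΣ(x−x̄ᵢ)² = 641.050
MSB = 153.910/2 = 76.9550; MSW = 641.050/22 = 29.1386
F = MSB/MSW = 2.6410
df = (2, 22)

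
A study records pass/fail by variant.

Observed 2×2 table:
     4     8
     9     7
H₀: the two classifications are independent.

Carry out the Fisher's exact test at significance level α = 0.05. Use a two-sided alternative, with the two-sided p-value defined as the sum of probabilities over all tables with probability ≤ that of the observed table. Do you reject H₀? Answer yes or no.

Margins: r₁=12, r₂=16, c₁=13, c₂=15, n=28
p_obs = C(12,4)·C(16,9)/C(28,13); sum pmf over tables with pmf ≤ p_obs
p-value (two-sided) = 0.27606
At α=0.05: p ≥ α → fail to reject H₀

reject H₀: no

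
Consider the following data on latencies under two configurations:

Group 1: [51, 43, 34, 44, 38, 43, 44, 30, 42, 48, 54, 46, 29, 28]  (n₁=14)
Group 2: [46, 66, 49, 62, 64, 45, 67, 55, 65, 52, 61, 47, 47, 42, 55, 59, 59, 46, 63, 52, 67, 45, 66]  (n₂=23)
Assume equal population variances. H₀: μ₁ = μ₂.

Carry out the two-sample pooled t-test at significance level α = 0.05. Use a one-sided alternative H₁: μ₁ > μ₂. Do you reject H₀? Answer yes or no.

x̄₁=41.000, s₁=8.143, n₁=14
x̄₂=55.652, s₂=8.515, n₂=23
s_p² = [13·8.143² + 22·8.515²]/35 = 70.2062
SE = √(s_p²·(1/14+1/23)) = 2.8403
t = (41.000−55.652)/2.8403 = -5.1587
df = 35
p-value (one-sided, H₁ greater) = 1.00000
At α=0.05: p ≥ α → fail to reject H₀

reject H₀: no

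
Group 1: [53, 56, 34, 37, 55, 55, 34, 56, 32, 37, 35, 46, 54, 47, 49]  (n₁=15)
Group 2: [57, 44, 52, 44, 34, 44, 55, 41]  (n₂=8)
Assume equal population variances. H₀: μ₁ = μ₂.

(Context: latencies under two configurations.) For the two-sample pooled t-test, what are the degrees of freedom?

degrees of freedom = 21

df = n₁ + n₂ − 2 = 15 + 8 − 2 = 21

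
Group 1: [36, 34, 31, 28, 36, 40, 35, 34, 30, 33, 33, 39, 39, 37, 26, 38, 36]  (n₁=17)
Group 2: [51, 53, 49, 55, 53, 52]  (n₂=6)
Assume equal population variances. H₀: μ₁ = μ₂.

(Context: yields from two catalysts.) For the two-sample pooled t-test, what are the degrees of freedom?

degrees of freedom = 21

df = n₁ + n₂ − 2 = 17 + 6 − 2 = 21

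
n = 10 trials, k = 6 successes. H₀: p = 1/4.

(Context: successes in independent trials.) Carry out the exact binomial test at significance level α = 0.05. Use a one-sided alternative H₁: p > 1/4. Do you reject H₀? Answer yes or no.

reject H₀: yes

Exact binomial: n=10, k=6, p₀=1/4=0.2500
P(X≥6) from Σ C(n,i)·p₀^i·(1−p₀)^(n−i)
p-value (one-sided, H₁ greater) = 0.01973
At α=0.05: p < α → reject H₀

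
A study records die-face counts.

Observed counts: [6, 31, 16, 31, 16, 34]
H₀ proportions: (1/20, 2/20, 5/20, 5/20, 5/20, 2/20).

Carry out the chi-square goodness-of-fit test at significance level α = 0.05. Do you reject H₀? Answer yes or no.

n = 134; E_i = n·p_i = [6.70, 13.40, 33.50, 33.50, 33.50, 13.40]
χ² = (6−6.70)²/6.70 + (31−13.40)²/13.40 + (16−33.50)²/33.50 + (31−33.50)²/33.50 + (16−33.50)²/33.50 + (34−13.40)²/13.40 = 73.3284
df = 5
p-value (upper-tail) = 0.00000
At α=0.05: p < α → reject H₀

reject H₀: yes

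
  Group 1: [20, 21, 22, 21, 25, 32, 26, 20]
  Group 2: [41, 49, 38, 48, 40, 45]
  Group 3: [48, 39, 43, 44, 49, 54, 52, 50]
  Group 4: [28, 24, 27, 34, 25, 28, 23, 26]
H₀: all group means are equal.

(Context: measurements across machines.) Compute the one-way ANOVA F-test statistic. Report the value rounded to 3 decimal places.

Group means [23.38, 43.50, 47.38, 26.88], grand mean 34.733
SSB = Σnᵢ(x̄ᵢ−x̄)² = 3265.742; SSW = ΣΣ(x−x̄ᵢ)² = 478.125
MSB = 3265.742/3 = 1088.5806; MSW = 478.125/26 = 18.3894
F = MSB/MSW = 59.1960
df = (3, 26)

test statistic = 59.196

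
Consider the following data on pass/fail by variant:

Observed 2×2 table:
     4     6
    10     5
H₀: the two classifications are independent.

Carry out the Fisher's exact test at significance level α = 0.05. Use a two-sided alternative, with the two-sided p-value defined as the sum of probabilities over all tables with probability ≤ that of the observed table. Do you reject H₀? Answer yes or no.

Margins: r₁=10, r₂=15, c₁=14, c₂=11, n=25
p_obs = C(10,4)·C(15,10)/C(25,14); sum pmf over tables with pmf ≤ p_obs
p-value (two-sided) = 0.24063
At α=0.05: p ≥ α → fail to reject H₀

reject H₀: no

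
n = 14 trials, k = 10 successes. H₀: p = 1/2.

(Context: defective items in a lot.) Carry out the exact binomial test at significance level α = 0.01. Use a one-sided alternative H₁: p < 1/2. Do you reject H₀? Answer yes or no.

reject H₀: no

Exact binomial: n=14, k=10, p₀=1/2=0.5000
P(X≤10) from Σ C(n,i)·p₀^i·(1−p₀)^(n−i)
p-value (one-sided, H₁ less) = 0.97131
At α=0.01: p ≥ α → fail to reject H₀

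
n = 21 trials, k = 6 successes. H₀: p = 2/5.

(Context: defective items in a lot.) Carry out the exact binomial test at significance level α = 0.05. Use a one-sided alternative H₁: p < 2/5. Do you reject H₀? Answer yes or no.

reject H₀: no

Exact binomial: n=21, k=6, p₀=2/5=0.4000
P(X≤6) from Σ C(n,i)·p₀^i·(1−p₀)^(n−i)
p-value (one-sided, H₁ less) = 0.20025
At α=0.05: p ≥ α → fail to reject H₀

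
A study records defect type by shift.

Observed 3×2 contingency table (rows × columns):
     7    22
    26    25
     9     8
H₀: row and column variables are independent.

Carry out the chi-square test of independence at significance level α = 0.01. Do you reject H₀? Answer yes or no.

Row totals [29, 51, 17], col totals [42, 55], n=97
χ² = (7−12.56)²/12.56 + (22−16.44)²/16.44 + (26−22.08)²/22.08 + (25−28.92)²/28.92 + (9−7.36)²/7.36 + (8−9.64)²/9.64 = 6.2063
df = 2
p-value (upper-tail) = 0.04491
At α=0.01: p ≥ α → fail to reject H₀

reject H₀: no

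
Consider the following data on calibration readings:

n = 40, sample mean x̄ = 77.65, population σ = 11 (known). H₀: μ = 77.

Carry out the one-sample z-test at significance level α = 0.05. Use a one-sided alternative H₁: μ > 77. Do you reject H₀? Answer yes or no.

reject H₀: no

SE = σ/√n = 11/√40 = 1.7393
z = (x̄−μ₀)/SE = (77.65−77)/1.7393 = 0.3737
p-value (one-sided, H₁ greater) = 0.35430
At α=0.05: p ≥ α → fail to reject H₀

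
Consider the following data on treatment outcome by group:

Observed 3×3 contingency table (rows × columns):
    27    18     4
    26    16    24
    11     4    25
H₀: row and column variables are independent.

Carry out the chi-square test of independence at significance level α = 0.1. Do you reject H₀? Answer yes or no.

Row totals [49, 66, 40], col totals [64, 38, 53], n=155
χ² = (27−20.23)²/20.23 + (18−12.01)²/12.01 + (4−16.75)²/16.75 + (26−27.25)²/27.25 + (16−16.18)²/16.18 + (24−22.57)²/22.57 + (11−16.52)²/16.52 + (4−9.81)²/9.81 + (25−13.68)²/13.68 = 29.7614
df = 4
p-value (upper-tail) = 0.00001
At α=0.1: p < α → reject H₀

reject H₀: yes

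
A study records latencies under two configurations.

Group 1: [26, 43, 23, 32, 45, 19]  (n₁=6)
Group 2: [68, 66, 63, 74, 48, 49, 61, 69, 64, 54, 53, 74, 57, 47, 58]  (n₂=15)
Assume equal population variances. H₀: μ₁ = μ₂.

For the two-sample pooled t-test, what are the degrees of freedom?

degrees of freedom = 19

df = n₁ + n₂ − 2 = 6 + 15 − 2 = 19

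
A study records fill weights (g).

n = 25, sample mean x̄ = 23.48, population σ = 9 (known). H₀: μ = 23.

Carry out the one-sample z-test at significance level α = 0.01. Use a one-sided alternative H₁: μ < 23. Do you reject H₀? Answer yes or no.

SE = σ/√n = 9/√25 = 1.8000
z = (x̄−μ₀)/SE = (23.48−23)/1.8000 = 0.2667
p-value (one-sided, H₁ less) = 0.60514
At α=0.01: p ≥ α → fail to reject H₀

reject H₀: no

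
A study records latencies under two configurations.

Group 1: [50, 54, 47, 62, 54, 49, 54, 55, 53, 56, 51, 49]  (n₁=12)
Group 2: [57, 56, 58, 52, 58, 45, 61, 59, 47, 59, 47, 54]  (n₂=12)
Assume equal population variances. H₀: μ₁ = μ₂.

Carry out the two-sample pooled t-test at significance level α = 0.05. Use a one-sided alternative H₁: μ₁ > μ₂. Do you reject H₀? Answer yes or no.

x̄₁=52.833, s₁=4.019, n₁=12
x̄₂=54.417, s₂=5.435, n₂=12
s_p² = [11·4.019² + 11·5.435²]/22 = 22.8447
SE = √(s_p²·(1/12+1/12)) = 1.9513
t = (52.833−54.417)/1.9513 = -0.8114
df = 22
p-value (one-sided, H₁ greater) = 0.78710
At α=0.05: p ≥ α → fail to reject H₀

reject H₀: no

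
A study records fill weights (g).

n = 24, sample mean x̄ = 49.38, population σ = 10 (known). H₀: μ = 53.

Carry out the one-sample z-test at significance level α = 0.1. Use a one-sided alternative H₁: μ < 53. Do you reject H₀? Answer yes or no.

SE = σ/√n = 10/√24 = 2.0412
z = (x̄−μ₀)/SE = (49.38−53)/2.0412 = -1.7734
p-value (one-sided, H₁ less) = 0.03808
At α=0.1: p < α → reject H₀

reject H₀: yes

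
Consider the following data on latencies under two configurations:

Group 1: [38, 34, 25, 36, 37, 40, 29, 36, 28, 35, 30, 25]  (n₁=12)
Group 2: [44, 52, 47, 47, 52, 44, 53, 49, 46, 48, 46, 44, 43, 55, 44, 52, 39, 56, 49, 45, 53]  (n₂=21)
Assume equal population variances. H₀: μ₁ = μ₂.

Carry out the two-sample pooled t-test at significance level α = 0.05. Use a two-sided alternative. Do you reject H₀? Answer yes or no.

x̄₁=32.750, s₁=5.137, n₁=12
x̄₂=48.000, s₂=4.483, n₂=21
s_p² = [11·5.137² + 20·4.483²]/31 = 22.3306
SE = √(s_p²·(1/12+1/21)) = 1.7100
t = (32.750−48.000)/1.7100 = -8.9179
df = 31
p-value (two-sided) = 0.00000
At α=0.05: p < α → reject H₀

reject H₀: yes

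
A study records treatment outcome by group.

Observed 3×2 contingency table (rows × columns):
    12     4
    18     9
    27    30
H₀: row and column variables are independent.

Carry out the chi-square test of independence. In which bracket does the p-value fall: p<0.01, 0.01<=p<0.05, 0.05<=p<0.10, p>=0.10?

p-value bracket: 0.05<=p<0.10

Row totals [16, 27, 57], col totals [57, 43], n=100
χ² = (12−9.12)²/9.12 + (4−6.88)²/6.88 + (18−15.39)²/15.39 + (9−11.61)²/11.61 + (27−32.49)²/32.49 + (30−24.51)²/24.51 = 5.3018
df = 2
p-value (upper-tail) = 0.07059
→ bracket: 0.05<=p<0.10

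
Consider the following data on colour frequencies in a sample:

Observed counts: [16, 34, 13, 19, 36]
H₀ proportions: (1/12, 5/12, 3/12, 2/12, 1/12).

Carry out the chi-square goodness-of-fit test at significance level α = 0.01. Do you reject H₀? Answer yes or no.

n = 118; E_i = n·p_i = [9.83, 49.17, 29.50, 19.67, 9.83]
χ² = (16−9.83)²/9.83 + (34−49.17)²/49.17 + (13−29.50)²/29.50 + (19−19.67)²/19.67 + (36−9.83)²/9.83 = 87.4271
df = 4
p-value (upper-tail) = 0.00000
At α=0.01: p < α → reject H₀

reject H₀: yes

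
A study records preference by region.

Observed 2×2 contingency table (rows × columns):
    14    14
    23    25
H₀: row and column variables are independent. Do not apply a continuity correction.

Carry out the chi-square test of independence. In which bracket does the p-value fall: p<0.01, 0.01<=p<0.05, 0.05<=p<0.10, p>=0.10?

p-value bracket: p>=0.10

Row totals [28, 48], col totals [37, 39], n=76
χ² = (14−13.63)²/13.63 + (14−14.37)²/14.37 + (23−23.37)²/23.37 + (25−24.63)²/24.63 = 0.0307
df = 1
p-value (upper-tail) = 0.86086
→ bracket: p>=0.10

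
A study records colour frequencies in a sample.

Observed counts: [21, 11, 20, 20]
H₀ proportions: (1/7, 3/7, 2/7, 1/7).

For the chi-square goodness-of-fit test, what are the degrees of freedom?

degrees of freedom = 3

df = k − 1 = 4 − 1 = 3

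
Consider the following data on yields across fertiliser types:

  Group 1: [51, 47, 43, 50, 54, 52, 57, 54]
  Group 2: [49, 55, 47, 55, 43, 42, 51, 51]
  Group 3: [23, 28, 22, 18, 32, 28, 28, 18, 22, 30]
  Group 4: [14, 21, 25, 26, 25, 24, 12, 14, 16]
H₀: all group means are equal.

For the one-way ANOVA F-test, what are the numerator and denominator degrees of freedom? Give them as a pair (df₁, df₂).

k = 4 groups, N = 35 total
df = (k−1, N−k) = (4−1, 35−4) = (3, 31)

degrees of freedom = [3, 31]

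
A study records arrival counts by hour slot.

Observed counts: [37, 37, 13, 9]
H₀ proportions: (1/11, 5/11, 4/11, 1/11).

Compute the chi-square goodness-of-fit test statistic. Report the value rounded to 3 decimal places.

test statistic = 106.360

n = 96; E_i = n·p_i = [8.73, 43.64, 34.91, 8.73]
χ² = (37−8.73)²/8.73 + (37−43.64)²/43.64 + (13−34.91)²/34.91 + (9−8.73)²/8.73 = 106.3599
df = 3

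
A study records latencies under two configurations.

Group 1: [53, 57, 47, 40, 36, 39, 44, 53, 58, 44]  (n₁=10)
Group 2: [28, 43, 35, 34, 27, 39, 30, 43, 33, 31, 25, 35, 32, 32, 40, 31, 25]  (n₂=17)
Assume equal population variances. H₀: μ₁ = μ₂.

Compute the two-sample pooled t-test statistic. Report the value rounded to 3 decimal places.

test statistic = 5.422

x̄₁=47.100, s₁=7.781, n₁=10
x̄₂=33.118, s₂=5.600, n₂=17
s_p² = [9·7.781² + 16·5.600²]/25 = 41.8666
SE = √(s_p²·(1/10+1/17)) = 2.5786
t = (47.100−33.118)/2.5786 = 5.4224
df = 25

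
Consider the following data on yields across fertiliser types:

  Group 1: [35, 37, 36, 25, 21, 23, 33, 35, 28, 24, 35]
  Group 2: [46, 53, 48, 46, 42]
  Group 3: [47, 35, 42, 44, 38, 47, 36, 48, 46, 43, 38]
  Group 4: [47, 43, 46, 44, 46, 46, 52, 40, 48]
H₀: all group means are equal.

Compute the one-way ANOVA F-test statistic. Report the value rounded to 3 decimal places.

Group means [30.18, 47.00, 42.18, 45.78], grand mean 40.083
SSB = Σnᵢ(x̄ᵢ−x̄)² = 1657.922; SSW = ΣΣ(x−x̄ᵢ)² = 740.828
MSB = 1657.922/3 = 552.6406; MSW = 740.828/32 = 23.1509
F = MSB/MSW = 23.8713
df = (3, 32)

test statistic = 23.871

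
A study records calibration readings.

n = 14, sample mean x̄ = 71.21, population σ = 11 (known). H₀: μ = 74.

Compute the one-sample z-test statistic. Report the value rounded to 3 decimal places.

test statistic = -0.949

SE = σ/√n = 11/√14 = 2.9399
z = (x̄−μ₀)/SE = (71.21−74)/2.9399 = -0.9490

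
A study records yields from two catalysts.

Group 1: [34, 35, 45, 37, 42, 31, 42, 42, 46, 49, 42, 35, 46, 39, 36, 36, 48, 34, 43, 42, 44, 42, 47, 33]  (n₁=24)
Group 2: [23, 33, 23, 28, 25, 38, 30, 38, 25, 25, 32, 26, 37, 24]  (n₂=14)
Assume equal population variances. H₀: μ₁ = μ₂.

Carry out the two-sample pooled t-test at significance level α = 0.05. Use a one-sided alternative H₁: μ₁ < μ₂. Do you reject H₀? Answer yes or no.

x̄₁=40.417, s₁=5.233, n₁=24
x̄₂=29.071, s₂=5.595, n₂=14
s_p² = [23·5.233² + 13·5.595²]/36 = 28.7989
SE = √(s_p²·(1/24+1/14)) = 1.8047
t = (40.417−29.071)/1.8047 = 6.2864
df = 36
p-value (one-sided, H₁ less) = 1.00000
At α=0.05: p ≥ α → fail to reject H₀

reject H₀: no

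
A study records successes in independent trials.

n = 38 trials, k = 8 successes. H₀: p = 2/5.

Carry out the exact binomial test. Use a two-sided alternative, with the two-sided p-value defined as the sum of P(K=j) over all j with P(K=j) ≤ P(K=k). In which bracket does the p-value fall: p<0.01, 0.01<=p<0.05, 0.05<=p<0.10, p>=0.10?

p-value bracket: 0.01<=p<0.05

Exact binomial: n=38, k=8, p₀=2/5=0.4000
P(X=j) = C(n,j)·p₀^j·(1−p₀)^(n−j); p = Σ P(X=j) over j with P(X=j) ≤ P(X=8)
p-value (two-sided) = 0.01946
→ bracket: 0.01<=p<0.05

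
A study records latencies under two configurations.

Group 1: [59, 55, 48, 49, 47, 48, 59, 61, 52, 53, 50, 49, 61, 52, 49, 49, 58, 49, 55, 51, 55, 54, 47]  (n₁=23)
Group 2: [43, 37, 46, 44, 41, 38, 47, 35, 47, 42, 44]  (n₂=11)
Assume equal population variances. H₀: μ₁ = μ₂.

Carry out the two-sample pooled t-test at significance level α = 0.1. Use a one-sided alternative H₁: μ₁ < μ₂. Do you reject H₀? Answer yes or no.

x̄₁=52.609, s₁=4.530, n₁=23
x̄₂=42.182, s₂=4.070, n₂=11
s_p² = [22·4.530² + 10·4.070²]/32 = 19.2848
SE = √(s_p²·(1/23+1/11)) = 1.6099
t = (52.609−42.182)/1.6099 = 6.4769
df = 32
p-value (one-sided, H₁ less) = 1.00000
At α=0.1: p ≥ α → fail to reject H₀

reject H₀: no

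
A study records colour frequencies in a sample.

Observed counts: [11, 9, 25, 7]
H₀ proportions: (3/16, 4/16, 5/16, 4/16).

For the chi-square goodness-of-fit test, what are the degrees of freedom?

degrees of freedom = 3

df = k − 1 = 4 − 1 = 3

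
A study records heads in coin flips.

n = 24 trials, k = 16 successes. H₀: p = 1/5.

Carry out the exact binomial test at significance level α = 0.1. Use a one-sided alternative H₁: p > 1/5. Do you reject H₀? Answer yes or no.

Exact binomial: n=24, k=16, p₀=1/5=0.2000
P(X≥16) from Σ C(n,i)·p₀^i·(1−p₀)^(n−i)
p-value (one-sided, H₁ greater) = 0.00000
At α=0.1: p < α → reject H₀

reject H₀: yes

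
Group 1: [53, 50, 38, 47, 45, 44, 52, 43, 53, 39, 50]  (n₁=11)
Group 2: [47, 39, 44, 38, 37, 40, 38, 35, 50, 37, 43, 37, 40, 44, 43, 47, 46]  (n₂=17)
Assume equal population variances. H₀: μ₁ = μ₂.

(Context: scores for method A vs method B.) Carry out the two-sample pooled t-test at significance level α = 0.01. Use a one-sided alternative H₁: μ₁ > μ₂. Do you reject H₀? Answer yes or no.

x̄₁=46.727, s₁=5.368, n₁=11
x̄₂=41.471, s₂=4.389, n₂=17
s_p² = [10·5.368² + 16·4.389²]/26 = 22.9391
SE = √(s_p²·(1/11+1/17)) = 1.8533
t = (46.727−41.471)/1.8533 = 2.8364
df = 26
p-value (one-sided, H₁ greater) = 0.00436
At α=0.01: p < α → reject H₀

reject H₀: yes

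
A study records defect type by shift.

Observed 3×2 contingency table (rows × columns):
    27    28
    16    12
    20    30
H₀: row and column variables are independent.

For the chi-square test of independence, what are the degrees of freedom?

df = (r−1)(c−1) = (3−1)·(2−1) = 2

degrees of freedom = 2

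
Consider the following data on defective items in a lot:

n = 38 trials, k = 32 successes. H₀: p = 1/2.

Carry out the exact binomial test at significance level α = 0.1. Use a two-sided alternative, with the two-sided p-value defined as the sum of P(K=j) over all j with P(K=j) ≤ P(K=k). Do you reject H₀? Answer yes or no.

reject H₀: yes

Exact binomial: n=38, k=32, p₀=1/2=0.5000
P(X=j) = C(n,j)·p₀^j·(1−p₀)^(n−j); p = Σ P(X=j) over j with P(X=j) ≤ P(X=32)
p-value (two-sided) = 0.00002
At α=0.1: p < α → reject H₀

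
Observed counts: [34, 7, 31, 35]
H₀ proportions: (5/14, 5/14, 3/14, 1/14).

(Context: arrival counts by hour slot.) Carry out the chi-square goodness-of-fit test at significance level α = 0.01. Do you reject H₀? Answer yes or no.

n = 107; E_i = n·p_i = [38.21, 38.21, 22.93, 7.64]
χ² = (34−38.21)²/38.21 + (7−38.21)²/38.21 + (31−22.93)²/22.93 + (35−7.64)²/7.64 = 126.7259
df = 3
p-value (upper-tail) = 0.00000
At α=0.01: p < α → reject H₀

reject H₀: yes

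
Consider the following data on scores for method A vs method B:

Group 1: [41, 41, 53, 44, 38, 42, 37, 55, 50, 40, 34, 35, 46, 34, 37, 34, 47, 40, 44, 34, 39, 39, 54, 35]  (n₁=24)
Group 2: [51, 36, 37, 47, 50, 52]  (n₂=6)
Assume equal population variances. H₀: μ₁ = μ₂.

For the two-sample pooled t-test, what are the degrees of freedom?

degrees of freedom = 28

df = n₁ + n₂ − 2 = 24 + 6 − 2 = 28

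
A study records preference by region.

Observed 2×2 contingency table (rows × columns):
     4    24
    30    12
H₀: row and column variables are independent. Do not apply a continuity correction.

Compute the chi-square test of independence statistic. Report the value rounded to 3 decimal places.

test statistic = 21.961

Row totals [28, 42], col totals [34, 36], n=70
χ² = (4−13.60)²/13.60 + (24−14.40)²/14.40 + (30−20.40)²/20.40 + (12−21.60)²/21.60 = 21.9608
df = 1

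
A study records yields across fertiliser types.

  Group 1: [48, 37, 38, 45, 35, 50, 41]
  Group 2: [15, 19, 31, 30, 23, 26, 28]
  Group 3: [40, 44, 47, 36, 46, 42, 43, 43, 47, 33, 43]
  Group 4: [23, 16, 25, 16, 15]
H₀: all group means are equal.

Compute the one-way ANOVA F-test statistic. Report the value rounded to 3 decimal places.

Group means [42.00, 24.57, 42.18, 19.00], grand mean 34.167
SSB = Σnᵢ(x̄ᵢ−x̄)² = 2930.816; SSW = ΣΣ(x−x̄ᵢ)² = 689.351
MSB = 2930.816/3 = 976.9387; MSW = 689.351/26 = 26.5135
F = MSB/MSW = 36.8469
df = (3, 26)

test statistic = 36.847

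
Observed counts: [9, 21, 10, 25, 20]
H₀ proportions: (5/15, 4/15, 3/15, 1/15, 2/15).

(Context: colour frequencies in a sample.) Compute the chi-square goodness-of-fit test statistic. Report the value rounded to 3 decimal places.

test statistic = 88.785

n = 85; E_i = n·p_i = [28.33, 22.67, 17.00, 5.67, 11.33]
χ² = (9−28.33)²/28.33 + (21−22.67)²/22.67 + (10−17.00)²/17.00 + (25−5.67)²/5.67 + (20−11.33)²/11.33 = 88.7853
df = 4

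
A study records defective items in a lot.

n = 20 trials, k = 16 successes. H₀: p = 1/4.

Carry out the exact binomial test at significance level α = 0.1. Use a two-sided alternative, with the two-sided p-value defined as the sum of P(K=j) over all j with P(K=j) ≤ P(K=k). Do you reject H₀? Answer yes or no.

Exact binomial: n=20, k=16, p₀=1/4=0.2500
P(X=j) = C(n,j)·p₀^j·(1−p₀)^(n−j); p = Σ P(X=j) over j with P(X=j) ≤ P(X=16)
p-value (two-sided) = 0.00000
At α=0.1: p < α → reject H₀

reject H₀: yes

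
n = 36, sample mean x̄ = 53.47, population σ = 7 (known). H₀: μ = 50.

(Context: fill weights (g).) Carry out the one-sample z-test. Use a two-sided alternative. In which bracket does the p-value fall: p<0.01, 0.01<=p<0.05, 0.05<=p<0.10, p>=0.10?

p-value bracket: p<0.01

SE = σ/√n = 7/√36 = 1.1667
z = (x̄−μ₀)/SE = (53.47−50)/1.1667 = 2.9743
p-value (two-sided) = 0.00294
→ bracket: p<0.01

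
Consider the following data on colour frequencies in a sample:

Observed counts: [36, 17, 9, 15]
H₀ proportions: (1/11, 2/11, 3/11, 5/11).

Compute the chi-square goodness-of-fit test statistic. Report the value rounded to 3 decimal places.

n = 77; E_i = n·p_i = [7.00, 14.00, 21.00, 35.00]
χ² = (36−7.00)²/7.00 + (17−14.00)²/14.00 + (9−21.00)²/21.00 + (15−35.00)²/35.00 = 139.0714
df = 3

test statistic = 139.071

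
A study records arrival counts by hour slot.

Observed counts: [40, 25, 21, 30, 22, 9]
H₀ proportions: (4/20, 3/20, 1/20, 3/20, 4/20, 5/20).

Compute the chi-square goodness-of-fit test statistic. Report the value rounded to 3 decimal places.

n = 147; E_i = n·p_i = [29.40, 22.05, 7.35, 22.05, 29.40, 36.75]
χ² = (40−29.40)²/29.40 + (25−22.05)²/22.05 + (21−7.35)²/7.35 + (30−22.05)²/22.05 + (22−29.40)²/29.40 + (9−36.75)²/36.75 = 55.2494
df = 5

test statistic = 55.249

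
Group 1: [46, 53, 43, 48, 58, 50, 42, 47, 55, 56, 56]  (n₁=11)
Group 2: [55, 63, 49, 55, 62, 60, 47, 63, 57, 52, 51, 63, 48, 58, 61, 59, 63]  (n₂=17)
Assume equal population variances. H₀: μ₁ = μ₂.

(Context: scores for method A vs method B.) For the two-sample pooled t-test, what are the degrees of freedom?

degrees of freedom = 26

df = n₁ + n₂ − 2 = 11 + 17 − 2 = 26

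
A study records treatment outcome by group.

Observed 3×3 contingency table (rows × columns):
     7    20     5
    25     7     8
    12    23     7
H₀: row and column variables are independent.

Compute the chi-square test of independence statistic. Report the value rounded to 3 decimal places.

Row totals [32, 40, 42], col totals [44, 50, 20], n=114
χ² = (7−12.35)²/12.35 + (20−14.04)²/14.04 + (5−5.61)²/5.61 + (25−15.44)²/15.44 + (7−17.54)²/17.54 + (8−7.02)²/7.02 + (12−16.21)²/16.21 + (23−18.42)²/18.42 + (7−7.37)²/7.37 = 19.5667
df = 4

test statistic = 19.567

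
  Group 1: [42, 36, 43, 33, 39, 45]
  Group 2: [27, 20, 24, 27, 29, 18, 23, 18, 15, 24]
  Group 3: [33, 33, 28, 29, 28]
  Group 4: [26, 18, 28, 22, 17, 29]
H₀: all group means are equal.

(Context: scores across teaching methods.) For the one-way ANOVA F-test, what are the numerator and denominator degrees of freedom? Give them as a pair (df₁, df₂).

k = 4 groups, N = 27 total
df = (k−1, N−k) = (4−1, 27−4) = (3, 23)

degrees of freedom = [3, 23]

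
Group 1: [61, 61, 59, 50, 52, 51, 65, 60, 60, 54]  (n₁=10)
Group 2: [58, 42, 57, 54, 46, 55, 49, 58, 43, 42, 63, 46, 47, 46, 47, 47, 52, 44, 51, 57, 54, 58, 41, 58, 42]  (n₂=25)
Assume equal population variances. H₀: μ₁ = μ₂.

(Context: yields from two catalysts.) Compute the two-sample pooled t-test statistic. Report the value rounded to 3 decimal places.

test statistic = 3.045

x̄₁=57.300, s₁=5.122, n₁=10
x̄₂=50.280, s₂=6.510, n₂=25
s_p² = [9·5.122² + 24·6.510²]/33 = 37.9739
SE = √(s_p²·(1/10+1/25)) = 2.3057
t = (57.300−50.280)/2.3057 = 3.0446
df = 33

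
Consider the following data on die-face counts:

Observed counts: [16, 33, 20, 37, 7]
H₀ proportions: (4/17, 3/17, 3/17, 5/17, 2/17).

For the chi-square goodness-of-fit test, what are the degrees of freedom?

df = k − 1 = 5 − 1 = 4

degrees of freedom = 4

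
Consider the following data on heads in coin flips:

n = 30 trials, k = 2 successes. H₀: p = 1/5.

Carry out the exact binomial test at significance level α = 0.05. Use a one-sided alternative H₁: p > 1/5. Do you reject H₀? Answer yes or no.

Exact binomial: n=30, k=2, p₀=1/5=0.2000
P(X≥2) from Σ C(n,i)·p₀^i·(1−p₀)^(n−i)
p-value (one-sided, H₁ greater) = 0.98948
At α=0.05: p ≥ α → fail to reject H₀

reject H₀: no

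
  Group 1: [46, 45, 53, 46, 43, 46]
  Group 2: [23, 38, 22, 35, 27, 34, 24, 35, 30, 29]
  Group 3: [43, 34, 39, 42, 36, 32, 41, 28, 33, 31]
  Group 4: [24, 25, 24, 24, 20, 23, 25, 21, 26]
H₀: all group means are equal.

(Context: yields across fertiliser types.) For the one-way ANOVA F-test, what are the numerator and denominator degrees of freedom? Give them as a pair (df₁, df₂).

k = 4 groups, N = 35 total
df = (k−1, N−k) = (4−1, 35−4) = (3, 31)

degrees of freedom = [3, 31]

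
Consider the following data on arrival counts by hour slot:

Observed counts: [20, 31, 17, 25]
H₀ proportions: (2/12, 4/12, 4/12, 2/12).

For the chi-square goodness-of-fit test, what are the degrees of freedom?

degrees of freedom = 3

df = k − 1 = 4 − 1 = 3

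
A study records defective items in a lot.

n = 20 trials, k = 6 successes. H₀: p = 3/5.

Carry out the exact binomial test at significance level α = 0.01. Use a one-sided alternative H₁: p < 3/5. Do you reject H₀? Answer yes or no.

reject H₀: yes

Exact binomial: n=20, k=6, p₀=3/5=0.6000
P(X≤6) from Σ C(n,i)·p₀^i·(1−p₀)^(n−i)
p-value (one-sided, H₁ less) = 0.00647
At α=0.01: p < α → reject H₀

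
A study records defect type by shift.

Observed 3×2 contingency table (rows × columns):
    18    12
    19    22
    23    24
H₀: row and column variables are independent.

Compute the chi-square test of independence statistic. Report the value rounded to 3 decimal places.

test statistic = 1.407

Row totals [30, 41, 47], col totals [60, 58], n=118
χ² = (18−15.25)²/15.25 + (12−14.75)²/14.75 + (19−20.85)²/20.85 + (22−20.15)²/20.15 + (23−23.90)²/23.90 + (24−23.10)²/23.10 = 1.4073
df = 2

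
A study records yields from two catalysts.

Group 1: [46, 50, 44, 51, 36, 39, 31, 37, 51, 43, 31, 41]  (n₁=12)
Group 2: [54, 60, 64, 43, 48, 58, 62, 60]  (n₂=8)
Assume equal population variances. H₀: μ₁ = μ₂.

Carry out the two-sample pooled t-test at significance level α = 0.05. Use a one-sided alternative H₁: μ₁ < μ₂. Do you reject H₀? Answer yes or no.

reject H₀: yes

x̄₁=41.667, s₁=7.127, n₁=12
x̄₂=56.125, s₂=7.298, n₂=8
s_p² = [11·7.127² + 7·7.298²]/18 = 51.7523
SE = √(s_p²·(1/12+1/8)) = 3.2836
t = (41.667−56.125)/3.2836 = -4.4033
df = 18
p-value (one-sided, H₁ less) = 0.00017
At α=0.05: p < α → reject H₀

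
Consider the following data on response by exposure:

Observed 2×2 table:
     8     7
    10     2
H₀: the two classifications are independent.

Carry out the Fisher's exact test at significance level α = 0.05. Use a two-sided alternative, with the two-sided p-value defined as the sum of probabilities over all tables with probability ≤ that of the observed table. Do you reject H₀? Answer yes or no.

reject H₀: no

Margins: r₁=15, r₂=12, c₁=18, c₂=9, n=27
p_obs = C(15,8)·C(12,10)/C(27,18); sum pmf over tables with pmf ≤ p_obs
p-value (two-sided) = 0.21724
At α=0.05: p ≥ α → fail to reject H₀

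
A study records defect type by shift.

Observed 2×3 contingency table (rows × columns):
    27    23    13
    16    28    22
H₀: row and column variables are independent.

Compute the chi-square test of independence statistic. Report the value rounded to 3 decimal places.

test statistic = 5.552

Row totals [63, 66], col totals [43, 51, 35], n=129
χ² = (27−21.00)²/21.00 + (23−24.91)²/24.91 + (13−17.09)²/17.09 + (16−22.00)²/22.00 + (28−26.09)²/26.09 + (22−17.91)²/17.91 = 5.5517
df = 2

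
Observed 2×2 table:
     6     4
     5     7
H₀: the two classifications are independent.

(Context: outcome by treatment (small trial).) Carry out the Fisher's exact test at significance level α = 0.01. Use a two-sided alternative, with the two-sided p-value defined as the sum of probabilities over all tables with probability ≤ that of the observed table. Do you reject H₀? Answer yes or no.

reject H₀: no

Margins: r₁=10, r₂=12, c₁=11, c₂=11, n=22
p_obs = C(10,6)·C(12,5)/C(22,11); sum pmf over tables with pmf ≤ p_obs
p-value (two-sided) = 0.66992
At α=0.01: p ≥ α → fail to reject H₀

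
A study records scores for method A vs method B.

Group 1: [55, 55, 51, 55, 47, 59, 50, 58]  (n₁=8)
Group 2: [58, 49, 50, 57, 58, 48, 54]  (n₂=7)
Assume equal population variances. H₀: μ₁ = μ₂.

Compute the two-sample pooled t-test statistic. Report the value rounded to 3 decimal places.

test statistic = 0.147

x̄₁=53.750, s₁=4.097, n₁=8
x̄₂=53.429, s₂=4.392, n₂=7
s_p² = [7·4.097² + 6·4.392²]/13 = 17.9396
SE = √(s_p²·(1/8+1/7)) = 2.1921
t = (53.750−53.429)/2.1921 = 0.1466
df = 13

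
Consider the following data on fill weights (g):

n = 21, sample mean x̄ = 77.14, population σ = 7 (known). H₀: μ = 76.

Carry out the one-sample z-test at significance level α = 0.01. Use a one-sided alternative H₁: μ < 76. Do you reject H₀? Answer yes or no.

reject H₀: no

SE = σ/√n = 7/√21 = 1.5275
z = (x̄−μ₀)/SE = (77.14−76)/1.5275 = 0.7463
p-value (one-sided, H₁ less) = 0.77226
At α=0.01: p ≥ α → fail to reject H₀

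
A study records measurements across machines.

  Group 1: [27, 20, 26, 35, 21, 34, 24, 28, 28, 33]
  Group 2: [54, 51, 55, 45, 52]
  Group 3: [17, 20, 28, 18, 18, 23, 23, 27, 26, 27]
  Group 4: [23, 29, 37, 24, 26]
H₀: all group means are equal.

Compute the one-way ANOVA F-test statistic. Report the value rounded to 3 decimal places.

Group means [27.60, 51.40, 22.70, 27.80], grand mean 29.967
SSB = Σnᵢ(x̄ᵢ−x̄)² = 2904.467; SSW = ΣΣ(x−x̄ᵢ)² = 590.500
MSB = 2904.467/3 = 968.1556; MSW = 590.500/26 = 22.7115
F = MSB/MSW = 42.6284
df = (3, 26)

test statistic = 42.628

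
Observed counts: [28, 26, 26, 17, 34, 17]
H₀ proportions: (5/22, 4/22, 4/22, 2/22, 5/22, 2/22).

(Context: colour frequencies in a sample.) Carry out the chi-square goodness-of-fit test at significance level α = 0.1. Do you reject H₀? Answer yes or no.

n = 148; E_i = n·p_i = [33.64, 26.91, 26.91, 13.45, 33.64, 13.45]
χ² = (28−33.64)²/33.64 + (26−26.91)²/26.91 + (26−26.91)²/26.91 + (17−13.45)²/13.45 + (34−33.64)²/33.64 + (17−13.45)²/13.45 = 2.8784
df = 5
p-value (upper-tail) = 0.71873
At α=0.1: p ≥ α → fail to reject H₀

reject H₀: no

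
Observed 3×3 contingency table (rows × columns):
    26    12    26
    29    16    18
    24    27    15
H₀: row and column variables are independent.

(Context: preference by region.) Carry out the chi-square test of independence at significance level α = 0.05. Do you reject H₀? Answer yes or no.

Row totals [64, 63, 66], col totals [79, 55, 59], n=193
χ² = (26−26.20)²/26.20 + (12−18.24)²/18.24 + (26−19.56)²/19.56 + (29−25.79)²/25.79 + (16−17.95)²/17.95 + (18−19.26)²/19.26 + (24−27.02)²/27.02 + (27−18.81)²/18.81 + (15−20.18)²/20.18 = 10.1793
df = 4
p-value (upper-tail) = 0.03751
At α=0.05: p < α → reject H₀

reject H₀: yes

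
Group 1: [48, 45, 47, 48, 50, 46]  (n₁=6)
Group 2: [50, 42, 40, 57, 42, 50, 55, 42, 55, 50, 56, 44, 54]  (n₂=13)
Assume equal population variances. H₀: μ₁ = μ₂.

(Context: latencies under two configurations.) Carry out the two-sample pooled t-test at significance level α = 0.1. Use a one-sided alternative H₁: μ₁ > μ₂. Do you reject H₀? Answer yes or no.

reject H₀: no

x̄₁=47.333, s₁=1.751, n₁=6
x̄₂=49.000, s₂=6.232, n₂=13
s_p² = [5·1.751² + 12·6.232²]/17 = 28.3137
SE = √(s_p²·(1/6+1/13)) = 2.6262
t = (47.333−49.000)/2.6262 = -0.6346
df = 17
p-value (one-sided, H₁ greater) = 0.73294
At α=0.1: p ≥ α → fail to reject H₀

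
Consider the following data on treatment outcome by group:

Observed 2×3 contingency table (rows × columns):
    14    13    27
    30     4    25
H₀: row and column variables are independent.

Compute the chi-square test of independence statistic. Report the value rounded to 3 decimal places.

test statistic = 10.459

Row totals [54, 59], col totals [44, 17, 52], n=113
χ² = (14−21.03)²/21.03 + (13−8.12)²/8.12 + (27−24.85)²/24.85 + (30−22.97)²/22.97 + (4−8.88)²/8.88 + (25−27.15)²/27.15 = 10.4590
df = 2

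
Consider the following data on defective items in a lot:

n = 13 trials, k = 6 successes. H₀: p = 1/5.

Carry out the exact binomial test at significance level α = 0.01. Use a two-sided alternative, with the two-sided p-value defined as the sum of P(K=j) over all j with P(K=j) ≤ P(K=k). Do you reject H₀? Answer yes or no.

reject H₀: no

Exact binomial: n=13, k=6, p₀=1/5=0.2000
P(X=j) = C(n,j)·p₀^j·(1−p₀)^(n−j); p = Σ P(X=j) over j with P(X=j) ≤ P(X=6)
p-value (two-sided) = 0.03004
At α=0.01: p ≥ α → fail to reject H₀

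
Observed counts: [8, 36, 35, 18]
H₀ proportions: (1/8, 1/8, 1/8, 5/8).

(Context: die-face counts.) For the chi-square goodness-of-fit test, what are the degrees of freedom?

degrees of freedom = 3

df = k − 1 = 4 − 1 = 3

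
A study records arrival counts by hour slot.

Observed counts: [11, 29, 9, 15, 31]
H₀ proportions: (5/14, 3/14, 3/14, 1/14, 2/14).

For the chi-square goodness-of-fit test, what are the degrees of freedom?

degrees of freedom = 4

df = k − 1 = 5 − 1 = 4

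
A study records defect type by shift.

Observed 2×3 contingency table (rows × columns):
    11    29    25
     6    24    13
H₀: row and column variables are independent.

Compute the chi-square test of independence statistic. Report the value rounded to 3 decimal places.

Row totals [65, 43], col totals [17, 53, 38], n=108
χ² = (11−10.23)²/10.23 + (29−31.90)²/31.90 + (25−22.87)²/22.87 + (6−6.77)²/6.77 + (24−21.10)²/21.10 + (13−15.13)²/15.13 = 1.3044
df = 2

test statistic = 1.304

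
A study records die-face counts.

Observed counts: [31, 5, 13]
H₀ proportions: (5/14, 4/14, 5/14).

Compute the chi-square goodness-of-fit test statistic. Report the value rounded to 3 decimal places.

test statistic = 17.357

n = 49; E_i = n·p_i = [17.50, 14.00, 17.50]
χ² = (31−17.50)²/17.50 + (5−14.00)²/14.00 + (13−17.50)²/17.50 = 17.3571
df = 2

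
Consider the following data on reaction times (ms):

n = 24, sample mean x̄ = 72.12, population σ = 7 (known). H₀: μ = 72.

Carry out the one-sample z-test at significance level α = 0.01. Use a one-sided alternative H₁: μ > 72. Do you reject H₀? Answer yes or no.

reject H₀: no

SE = σ/√n = 7/√24 = 1.4289
z = (x̄−μ₀)/SE = (72.12−72)/1.4289 = 0.0840
p-value (one-sided, H₁ greater) = 0.46654
At α=0.01: p ≥ α → fail to reject H₀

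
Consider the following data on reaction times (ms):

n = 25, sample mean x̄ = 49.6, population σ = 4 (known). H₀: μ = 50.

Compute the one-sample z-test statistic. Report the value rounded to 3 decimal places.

test statistic = -0.500

SE = σ/√n = 4/√25 = 0.8000
z = (x̄−μ₀)/SE = (49.6−50)/0.8000 = -0.5000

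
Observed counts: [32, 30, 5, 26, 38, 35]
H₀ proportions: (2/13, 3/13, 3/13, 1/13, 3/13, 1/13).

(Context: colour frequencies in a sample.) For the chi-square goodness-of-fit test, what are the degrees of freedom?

degrees of freedom = 5

df = k − 1 = 6 − 1 = 5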